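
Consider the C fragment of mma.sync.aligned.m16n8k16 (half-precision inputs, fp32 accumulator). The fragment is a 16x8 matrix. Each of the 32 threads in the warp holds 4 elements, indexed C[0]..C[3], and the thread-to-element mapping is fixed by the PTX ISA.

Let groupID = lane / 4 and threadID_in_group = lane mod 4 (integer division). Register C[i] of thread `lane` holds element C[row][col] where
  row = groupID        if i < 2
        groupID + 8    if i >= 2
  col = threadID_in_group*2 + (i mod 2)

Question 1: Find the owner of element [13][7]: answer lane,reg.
r: 13->gid=5,r8=1  c: 7->tid=3,i&1=1
L=5*4+3=23  i=1*2+1=3

23,3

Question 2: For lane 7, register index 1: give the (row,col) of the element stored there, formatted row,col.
7: g=1,t=3
[1] (1+0,3*2+1) = (1,7)

1,7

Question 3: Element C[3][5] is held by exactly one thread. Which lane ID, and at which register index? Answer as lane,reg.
14,1

r=3->g=3,rb=0  c=5->t=2,b0=1
L=3*4+2=14  i=0*2+1=1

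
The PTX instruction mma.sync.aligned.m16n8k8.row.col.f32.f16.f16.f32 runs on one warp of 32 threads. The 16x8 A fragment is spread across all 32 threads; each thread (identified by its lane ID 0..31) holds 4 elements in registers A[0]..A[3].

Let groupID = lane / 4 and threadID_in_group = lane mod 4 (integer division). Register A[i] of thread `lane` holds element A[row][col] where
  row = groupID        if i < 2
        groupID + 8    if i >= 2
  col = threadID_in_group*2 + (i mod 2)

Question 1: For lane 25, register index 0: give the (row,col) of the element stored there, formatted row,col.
lane 25: grp=6 (25/4), tig=1 (25%4)
i=0: r=6+0=6, c=1*2+0=2

6,2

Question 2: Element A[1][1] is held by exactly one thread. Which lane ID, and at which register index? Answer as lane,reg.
4,1

r=1->g=1,rb=0  c=1->t=0,b0=1
L=1*4+0=4  i=0*2+1=1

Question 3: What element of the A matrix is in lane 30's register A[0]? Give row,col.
lane 30: grp=7 (30/4), tig=2 (30%4)
i=0: r=7+0=7, c=2*2+0=4

7,4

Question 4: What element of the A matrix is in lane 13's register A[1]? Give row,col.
3,3

L=13⇒gr=13>>2=3, th=13&3=1
[1]⇒row 3+0=3  col 1·2+1=3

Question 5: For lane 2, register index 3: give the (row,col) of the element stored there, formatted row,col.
8,5

2: gr=0,th=2
[3] (0+8,2*2+1) = (8,5)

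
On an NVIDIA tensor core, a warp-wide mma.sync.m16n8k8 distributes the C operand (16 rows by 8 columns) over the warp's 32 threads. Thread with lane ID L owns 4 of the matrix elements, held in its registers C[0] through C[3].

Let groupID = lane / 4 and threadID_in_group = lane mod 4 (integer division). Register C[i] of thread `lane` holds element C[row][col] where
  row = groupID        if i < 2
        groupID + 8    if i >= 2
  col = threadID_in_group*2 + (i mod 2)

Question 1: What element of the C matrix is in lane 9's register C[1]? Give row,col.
2,3

L=9⇒gr=9>>2=2, th=9&3=1
[1]⇒row 2+0=2  col 1·2+1=3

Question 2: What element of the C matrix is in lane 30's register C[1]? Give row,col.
7,5

30: g=7,t=2
[1] (7+0,2*2+1) = (7,5)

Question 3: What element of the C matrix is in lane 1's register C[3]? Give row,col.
L=1=>grp=1>>2=0, tig=1&3=1
[3]=>row 0+8=8  col 1·2+1=3

8,3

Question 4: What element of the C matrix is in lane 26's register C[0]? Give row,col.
6,4

26: grp=6,tig=2
[0] (6+0,2*2+0) = (6,4)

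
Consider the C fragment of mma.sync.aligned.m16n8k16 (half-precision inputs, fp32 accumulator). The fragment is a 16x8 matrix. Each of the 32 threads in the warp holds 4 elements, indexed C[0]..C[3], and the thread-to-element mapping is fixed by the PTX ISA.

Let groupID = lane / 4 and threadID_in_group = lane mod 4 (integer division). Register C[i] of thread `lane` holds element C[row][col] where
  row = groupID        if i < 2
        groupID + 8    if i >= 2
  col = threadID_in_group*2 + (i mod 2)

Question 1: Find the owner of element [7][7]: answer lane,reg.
r: 7->gid=7,r8=0  c: 7->tid=3,i&1=1
L=7*4+3=31  i=0*2+1=1

31,1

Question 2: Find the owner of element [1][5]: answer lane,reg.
6,1

r=1→G=1,rhi=0  c=5→T=2,p=1
L=1*4+2=6  i=0*2+1=1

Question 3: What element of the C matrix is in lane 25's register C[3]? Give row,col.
14,3

25: G=6,T=1
[3] (6+8,1*2+1) = (14,3)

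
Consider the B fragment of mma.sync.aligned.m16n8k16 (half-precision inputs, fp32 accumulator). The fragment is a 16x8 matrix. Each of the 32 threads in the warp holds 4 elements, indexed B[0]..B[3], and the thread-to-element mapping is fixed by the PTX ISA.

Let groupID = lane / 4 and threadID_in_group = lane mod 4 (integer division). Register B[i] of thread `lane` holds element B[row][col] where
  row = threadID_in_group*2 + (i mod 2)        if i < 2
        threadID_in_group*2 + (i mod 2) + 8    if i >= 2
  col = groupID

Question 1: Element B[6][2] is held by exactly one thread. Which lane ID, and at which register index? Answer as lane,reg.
c=2->g=2  r=6->rb=0,t=3,b0=0
L=2*4+3=11  i=0*2+0=0

11,0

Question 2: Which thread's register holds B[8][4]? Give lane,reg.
c:4=>grp=4  r:8=>rB=1,tig=0,lo=0
L=4*4+0=16  i=1*2+0=2

16,2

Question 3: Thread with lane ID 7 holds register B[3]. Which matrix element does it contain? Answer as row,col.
lane 7: gid=1 (7/4), tid=3 (7%4)
i=3: r=3*2+1+8=15, c=gid=1

15,1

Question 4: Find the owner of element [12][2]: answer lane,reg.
10,2

c:2=>grp=2  r:12=>rB=1,tig=2,lo=0
L=2*4+2=10  i=1*2+0=2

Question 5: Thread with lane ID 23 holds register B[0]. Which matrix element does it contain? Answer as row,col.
6,5

23: gr=5,th=3
[0] (3*2+0+0,5) = (6,5)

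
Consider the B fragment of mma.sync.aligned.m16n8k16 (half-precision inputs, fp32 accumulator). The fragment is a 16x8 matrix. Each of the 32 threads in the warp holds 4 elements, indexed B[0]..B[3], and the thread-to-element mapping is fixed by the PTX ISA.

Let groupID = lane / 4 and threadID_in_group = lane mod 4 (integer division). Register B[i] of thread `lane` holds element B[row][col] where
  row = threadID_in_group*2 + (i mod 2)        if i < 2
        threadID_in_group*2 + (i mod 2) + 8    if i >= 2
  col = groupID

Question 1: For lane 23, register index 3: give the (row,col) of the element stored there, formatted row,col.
15,5

lane 23=>23/4=5, 23 mod 4=3
i=3  r:2·3+1+8=>15  c:5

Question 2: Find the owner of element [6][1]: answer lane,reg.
c=1⇒gr=1  r=6⇒Rb=0,th=3,odd=0
L=1*4+3=7  i=0*2+0=0

7,0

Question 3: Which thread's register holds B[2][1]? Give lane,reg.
c=1⇒gr=1  r=2⇒Rb=0,th=1,odd=0
L=1*4+1=5  i=0*2+0=0

5,0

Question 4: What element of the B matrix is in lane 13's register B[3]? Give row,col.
lane 13→13/4=3, 13 mod 4=1
i=3  r:2·1+1+8→11  c:3

11,3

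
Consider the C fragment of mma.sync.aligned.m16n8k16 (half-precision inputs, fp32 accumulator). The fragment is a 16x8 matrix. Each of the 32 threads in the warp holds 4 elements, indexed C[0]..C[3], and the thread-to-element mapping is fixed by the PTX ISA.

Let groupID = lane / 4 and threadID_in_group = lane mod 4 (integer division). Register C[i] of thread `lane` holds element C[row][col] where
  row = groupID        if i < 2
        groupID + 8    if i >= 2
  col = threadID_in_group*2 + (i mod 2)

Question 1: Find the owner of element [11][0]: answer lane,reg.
12,2

r: 11->gid=3,r8=1  c: 0->tid=0,i&1=0
L=3*4+0=12  i=1*2+0=2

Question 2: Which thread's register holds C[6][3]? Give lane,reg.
25,1

r=6→G=6,rhi=0  c=3→T=1,p=1
L=6*4+1=25  i=0*2+1=1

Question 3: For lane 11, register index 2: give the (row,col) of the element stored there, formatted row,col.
L=11=>grp=11>>2=2, tig=11&3=3
[2]=>row 2+8=10  col 3·2+0=6

10,6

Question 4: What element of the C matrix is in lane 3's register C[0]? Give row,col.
0,6

3: grp=0,tig=3
[0] (0+0,3*2+0) = (0,6)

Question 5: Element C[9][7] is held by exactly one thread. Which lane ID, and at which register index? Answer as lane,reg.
r: 9->gid=1,r8=1  c: 7->tid=3,i&1=1
L=1*4+3=7  i=1*2+1=3

7,3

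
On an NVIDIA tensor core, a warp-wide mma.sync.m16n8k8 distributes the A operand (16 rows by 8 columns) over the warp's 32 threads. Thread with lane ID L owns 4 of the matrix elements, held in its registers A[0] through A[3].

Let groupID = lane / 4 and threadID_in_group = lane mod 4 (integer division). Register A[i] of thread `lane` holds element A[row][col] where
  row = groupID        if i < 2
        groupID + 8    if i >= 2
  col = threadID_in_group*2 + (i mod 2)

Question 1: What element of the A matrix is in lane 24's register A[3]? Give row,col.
14,1

lane 24=>24/4=6, 24 mod 4=0
i=3  r:6+8=>14  c:2·0+1=>1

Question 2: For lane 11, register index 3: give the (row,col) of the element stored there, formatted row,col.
10,7

lane 11=>11/4=2, 11 mod 4=3
i=3  r:2+8=>10  c:2·3+1=>7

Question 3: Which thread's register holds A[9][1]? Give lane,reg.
4,3

r=9->g=1,rb=1  c=1->t=0,b0=1
L=1*4+0=4  i=1*2+1=3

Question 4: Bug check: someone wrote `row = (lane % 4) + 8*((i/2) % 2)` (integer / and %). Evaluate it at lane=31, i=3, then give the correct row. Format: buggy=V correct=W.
`(lane % 4) + 8*((i/2) % 2)`[31,3]⇒11
lane 31⇒31/4=7, 31 mod 4=3
i=3  r:7+8⇒15  c:2·3+1⇒7
row: 11 vs 15

buggy=11 correct=15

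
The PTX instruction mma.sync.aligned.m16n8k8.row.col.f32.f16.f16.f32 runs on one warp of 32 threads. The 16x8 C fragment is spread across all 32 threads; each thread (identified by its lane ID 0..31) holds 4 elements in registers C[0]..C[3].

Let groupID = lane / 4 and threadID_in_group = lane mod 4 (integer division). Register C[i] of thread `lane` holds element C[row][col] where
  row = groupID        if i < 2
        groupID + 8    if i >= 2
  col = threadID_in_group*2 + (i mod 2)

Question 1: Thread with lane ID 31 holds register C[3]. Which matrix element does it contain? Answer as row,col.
lane 31: grp=7 (31/4), tig=3 (31%4)
i=3: r=7+8=15, c=3*2+1=7

15,7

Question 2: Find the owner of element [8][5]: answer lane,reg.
r=8⇒gr=0,Rb=1  c=5⇒th=2,odd=1
L=0*4+2=2  i=1*2+1=3

2,3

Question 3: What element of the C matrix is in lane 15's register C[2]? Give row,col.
lane 15⇒15/4=3, 15 mod 4=3
i=2  r:3+8⇒11  c:2·3+0⇒6

11,6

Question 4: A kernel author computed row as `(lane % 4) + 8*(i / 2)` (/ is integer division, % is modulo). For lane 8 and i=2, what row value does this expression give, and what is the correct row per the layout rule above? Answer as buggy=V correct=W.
`(lane % 4) + 8*(i / 2)`[8,2]⇒8
8: gr=2,th=0
[2] (2+8,0*2+0) = (10,0)
row: 8 vs 10

buggy=8 correct=10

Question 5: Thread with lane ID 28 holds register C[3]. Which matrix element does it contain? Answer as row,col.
15,1

lane 28→28/4=7, 28 mod 4=0
i=3  r:7+8→15  c:2·0+1→1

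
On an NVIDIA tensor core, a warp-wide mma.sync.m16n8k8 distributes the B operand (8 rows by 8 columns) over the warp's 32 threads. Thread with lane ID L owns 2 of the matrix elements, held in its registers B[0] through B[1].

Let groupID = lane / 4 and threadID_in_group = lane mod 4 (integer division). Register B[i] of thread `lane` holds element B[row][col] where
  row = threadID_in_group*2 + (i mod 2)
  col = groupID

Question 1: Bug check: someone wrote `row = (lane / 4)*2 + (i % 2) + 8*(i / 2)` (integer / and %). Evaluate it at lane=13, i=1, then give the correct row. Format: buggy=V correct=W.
`(lane / 4)*2 + (i % 2) + 8*(i / 2)`[13,1]->7
lane 13: gid=3 (13/4), tid=1 (13%4)
i=1: r=1*2+1=3, c=gid=3
row: 7 vs 3

buggy=7 correct=3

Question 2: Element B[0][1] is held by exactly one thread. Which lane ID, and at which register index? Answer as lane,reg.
c:1=>grp=1  r:0=>tig=0,lo=0
L=1*4+0=4  i=0=0

4,0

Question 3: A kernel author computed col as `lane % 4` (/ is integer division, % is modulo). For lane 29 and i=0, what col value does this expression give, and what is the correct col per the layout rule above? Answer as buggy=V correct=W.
buggy=1 correct=7

`lane % 4`[29,0]->1
29: g=7,t=1
[0] (1*2+0,7) = (2,7)
col: 1 vs 7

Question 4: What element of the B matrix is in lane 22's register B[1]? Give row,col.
5,5

L=22⇒gr=22>>2=5, th=22&3=2
[1]⇒row 2·2+1=5  col gr=5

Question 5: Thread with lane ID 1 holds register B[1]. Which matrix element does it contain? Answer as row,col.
1: G=0,T=1
[1] (1*2+1,0) = (3,0)

3,0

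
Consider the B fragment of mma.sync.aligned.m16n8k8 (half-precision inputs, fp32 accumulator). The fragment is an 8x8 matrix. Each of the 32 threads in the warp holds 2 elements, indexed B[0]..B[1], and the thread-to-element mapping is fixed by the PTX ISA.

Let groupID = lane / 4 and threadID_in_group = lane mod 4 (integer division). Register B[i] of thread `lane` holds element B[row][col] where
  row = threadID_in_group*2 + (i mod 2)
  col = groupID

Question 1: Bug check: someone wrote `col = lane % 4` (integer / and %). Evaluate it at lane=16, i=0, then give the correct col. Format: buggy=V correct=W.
buggy=0 correct=4

`lane % 4`[16,0]→0
lane 16: G=4 (16/4), T=0 (16%4)
i=0: r=0*2+0=0, c=G=4
col: 0 vs 4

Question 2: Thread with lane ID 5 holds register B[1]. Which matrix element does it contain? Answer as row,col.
L=5⇒gr=5>>2=1, th=5&3=1
[1]⇒row 1·2+1=3  col gr=1

3,1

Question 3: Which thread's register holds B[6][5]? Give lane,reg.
23,0

c=5→G=5  r=6→T=3,p=0
L=5*4+3=23  i=0=0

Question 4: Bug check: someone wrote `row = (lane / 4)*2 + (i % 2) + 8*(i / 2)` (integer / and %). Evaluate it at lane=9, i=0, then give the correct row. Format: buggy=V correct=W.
buggy=4 correct=2

`(lane / 4)*2 + (i % 2) + 8*(i / 2)`[9,0]=>4
lane 9=>9/4=2, 9 mod 4=1
i=0  r:2·1+0=>2  c:2
row: 4 vs 2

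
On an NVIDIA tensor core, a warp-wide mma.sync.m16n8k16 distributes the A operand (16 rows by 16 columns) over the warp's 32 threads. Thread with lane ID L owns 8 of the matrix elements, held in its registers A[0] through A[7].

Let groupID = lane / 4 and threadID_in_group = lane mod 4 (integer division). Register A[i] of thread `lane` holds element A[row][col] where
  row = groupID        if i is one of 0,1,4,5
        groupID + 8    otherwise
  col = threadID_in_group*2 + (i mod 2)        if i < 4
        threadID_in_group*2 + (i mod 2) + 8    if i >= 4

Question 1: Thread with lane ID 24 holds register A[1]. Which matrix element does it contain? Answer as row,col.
6,1

lane 24→24/4=6, 24 mod 4=0
i=1  r:6+0→6  c:2·0+1+0→1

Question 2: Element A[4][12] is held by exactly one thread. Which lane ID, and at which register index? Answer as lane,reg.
r=4⇒gr=4,Rb=0  c=12⇒Cb=1,th=2,odd=0
L=4*4+2=18  i=1*4+0*2+0=4

18,4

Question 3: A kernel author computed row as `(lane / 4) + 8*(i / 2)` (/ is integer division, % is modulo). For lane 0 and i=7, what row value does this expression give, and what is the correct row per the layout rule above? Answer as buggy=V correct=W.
buggy=24 correct=8

`(lane / 4) + 8*(i / 2)`[0,7]->24
L=0->g=0>>2=0, t=0&3=0
[7]->row 0+8=8  col 0·2+1+8=9
row: 24 vs 8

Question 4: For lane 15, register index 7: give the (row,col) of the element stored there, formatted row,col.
11,15

L=15⇒gr=15>>2=3, th=15&3=3
[7]⇒row 3+8=11  col 3·2+1+8=15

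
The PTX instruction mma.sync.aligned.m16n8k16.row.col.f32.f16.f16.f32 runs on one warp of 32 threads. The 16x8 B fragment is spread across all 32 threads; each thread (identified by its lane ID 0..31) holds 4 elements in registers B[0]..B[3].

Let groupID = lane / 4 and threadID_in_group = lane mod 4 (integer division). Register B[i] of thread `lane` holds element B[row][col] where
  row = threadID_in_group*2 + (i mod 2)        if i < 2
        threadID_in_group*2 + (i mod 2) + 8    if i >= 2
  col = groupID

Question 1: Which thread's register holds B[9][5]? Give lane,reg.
c=5→G=5  r=9→rhi=1,T=0,p=1
L=5*4+0=20  i=1*2+1=3

20,3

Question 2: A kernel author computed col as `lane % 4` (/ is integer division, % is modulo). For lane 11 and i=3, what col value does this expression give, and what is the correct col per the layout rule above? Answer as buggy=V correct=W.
buggy=3 correct=2

`lane % 4`[11,3]->3
L=11->gid=11>>2=2, tid=11&3=3
[3]->row 3·2+1+8=15  col gid=2
col: 3 vs 2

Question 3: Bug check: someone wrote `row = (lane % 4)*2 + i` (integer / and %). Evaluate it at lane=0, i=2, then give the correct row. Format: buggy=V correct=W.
`(lane % 4)*2 + i`[0,2]->2
lane 0: g=0 (0/4), t=0 (0%4)
i=2: r=0*2+0+8=8, c=g=0
row: 2 vs 8

buggy=2 correct=8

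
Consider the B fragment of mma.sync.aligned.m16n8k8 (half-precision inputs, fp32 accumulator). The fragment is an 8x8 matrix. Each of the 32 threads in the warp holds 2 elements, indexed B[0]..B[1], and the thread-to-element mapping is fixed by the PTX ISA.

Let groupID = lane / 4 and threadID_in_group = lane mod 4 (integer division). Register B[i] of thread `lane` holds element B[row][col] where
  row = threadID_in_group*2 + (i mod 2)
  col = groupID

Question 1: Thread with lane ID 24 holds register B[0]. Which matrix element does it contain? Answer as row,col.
0,6

lane 24: G=6 (24/4), T=0 (24%4)
i=0: r=0*2+0=0, c=G=6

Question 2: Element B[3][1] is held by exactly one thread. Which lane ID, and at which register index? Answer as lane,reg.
c=1⇒gr=1  r=3⇒th=1,odd=1
L=1*4+1=5  i=1=1

5,1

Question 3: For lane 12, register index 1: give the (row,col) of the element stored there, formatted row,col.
L=12→G=12>>2=3, T=12&3=0
[1]→row 0·2+1=1  col G=3

1,3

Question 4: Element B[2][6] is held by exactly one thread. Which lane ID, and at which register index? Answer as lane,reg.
25,0

c: 6->gid=6  r: 2->tid=1,i&1=0
L=6*4+1=25  i=0=0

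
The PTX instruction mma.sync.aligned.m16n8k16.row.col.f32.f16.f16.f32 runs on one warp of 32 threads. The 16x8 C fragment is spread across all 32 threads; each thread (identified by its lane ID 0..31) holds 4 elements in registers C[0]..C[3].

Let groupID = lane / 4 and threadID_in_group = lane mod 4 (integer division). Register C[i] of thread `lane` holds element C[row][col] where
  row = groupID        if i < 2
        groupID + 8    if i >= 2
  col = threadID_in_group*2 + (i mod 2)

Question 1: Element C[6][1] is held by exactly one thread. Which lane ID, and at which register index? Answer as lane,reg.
24,1

r:6=>grp=6,rB=0  c:1=>tig=0,lo=1
L=6*4+0=24  i=0*2+1=1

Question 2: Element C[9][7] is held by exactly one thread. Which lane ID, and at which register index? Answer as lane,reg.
7,3

r=9->g=1,rb=1  c=7->t=3,b0=1
L=1*4+3=7  i=1*2+1=3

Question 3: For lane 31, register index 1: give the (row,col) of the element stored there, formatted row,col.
7,7

31: G=7,T=3
[1] (7+0,3*2+1) = (7,7)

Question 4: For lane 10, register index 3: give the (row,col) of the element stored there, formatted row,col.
lane 10->10/4=2, 10 mod 4=2
i=3  r:2+8->10  c:2·2+1->5

10,5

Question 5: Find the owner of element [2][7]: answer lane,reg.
r:2=>grp=2,rB=0  c:7=>tig=3,lo=1
L=2*4+3=11  i=0*2+1=1

11,1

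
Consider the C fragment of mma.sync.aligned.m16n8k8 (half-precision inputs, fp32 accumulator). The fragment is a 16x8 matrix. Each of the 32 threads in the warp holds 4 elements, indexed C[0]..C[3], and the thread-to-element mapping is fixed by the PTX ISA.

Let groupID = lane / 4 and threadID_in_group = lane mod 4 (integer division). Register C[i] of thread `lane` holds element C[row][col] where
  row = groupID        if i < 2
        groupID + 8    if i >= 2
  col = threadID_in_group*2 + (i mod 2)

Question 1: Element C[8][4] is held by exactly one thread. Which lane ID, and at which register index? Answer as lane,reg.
r=8⇒gr=0,Rb=1  c=4⇒th=2,odd=0
L=0*4+2=2  i=1*2+0=2

2,2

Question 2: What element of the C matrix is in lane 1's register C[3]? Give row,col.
lane 1⇒1/4=0, 1 mod 4=1
i=3  r:0+8⇒8  c:2·1+1⇒3

8,3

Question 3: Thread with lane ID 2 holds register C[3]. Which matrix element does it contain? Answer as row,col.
L=2→G=2>>2=0, T=2&3=2
[3]→row 0+8=8  col 2·2+1=5

8,5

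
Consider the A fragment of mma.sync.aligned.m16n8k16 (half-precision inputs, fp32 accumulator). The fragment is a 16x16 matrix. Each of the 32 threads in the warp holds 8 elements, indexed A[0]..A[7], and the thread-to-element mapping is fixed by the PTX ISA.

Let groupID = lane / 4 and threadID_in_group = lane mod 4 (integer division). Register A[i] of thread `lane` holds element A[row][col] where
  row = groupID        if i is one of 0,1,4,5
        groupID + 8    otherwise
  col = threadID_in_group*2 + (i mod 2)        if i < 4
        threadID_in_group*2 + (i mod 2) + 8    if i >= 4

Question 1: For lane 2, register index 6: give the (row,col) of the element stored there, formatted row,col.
lane 2→2/4=0, 2 mod 4=2
i=6  r:0+8→8  c:2·2+0+8→12

8,12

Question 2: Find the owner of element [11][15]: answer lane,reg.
r=11⇒gr=3,Rb=1  c=15⇒Cb=1,th=3,odd=1
L=3*4+3=15  i=1*4+1*2+1=7

15,7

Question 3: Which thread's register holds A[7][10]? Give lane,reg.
29,4

r=7->g=7,rb=0  c=10->cb=1,t=1,b0=0
L=7*4+1=29  i=1*4+0*2+0=4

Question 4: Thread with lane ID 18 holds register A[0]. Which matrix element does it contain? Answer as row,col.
4,4

L=18⇒gr=18>>2=4, th=18&3=2
[0]⇒row 4+0=4  col 2·2+0+0=4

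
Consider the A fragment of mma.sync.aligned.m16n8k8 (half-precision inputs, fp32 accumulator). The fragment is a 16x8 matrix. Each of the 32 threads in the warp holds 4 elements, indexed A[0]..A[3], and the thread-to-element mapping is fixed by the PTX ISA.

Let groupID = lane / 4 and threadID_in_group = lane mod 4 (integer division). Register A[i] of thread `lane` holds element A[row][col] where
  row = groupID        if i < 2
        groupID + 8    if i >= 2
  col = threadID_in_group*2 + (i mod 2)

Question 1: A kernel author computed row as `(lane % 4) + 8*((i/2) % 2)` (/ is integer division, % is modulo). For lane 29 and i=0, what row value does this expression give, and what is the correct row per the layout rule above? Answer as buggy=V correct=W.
`(lane % 4) + 8*((i/2) % 2)`[29,0]⇒1
L=29⇒gr=29>>2=7, th=29&3=1
[0]⇒row 7+0=7  col 1·2+0=2
row: 1 vs 7

buggy=1 correct=7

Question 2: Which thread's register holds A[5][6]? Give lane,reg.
23,0

r=5⇒gr=5,Rb=0  c=6⇒th=3,odd=0
L=5*4+3=23  i=0*2+0=0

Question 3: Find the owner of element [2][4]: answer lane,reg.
r=2⇒gr=2,Rb=0  c=4⇒th=2,odd=0
L=2*4+2=10  i=0*2+0=0

10,0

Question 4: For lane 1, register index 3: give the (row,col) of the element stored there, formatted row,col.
lane 1: grp=0 (1/4), tig=1 (1%4)
i=3: r=0+8=8, c=1*2+1=3

8,3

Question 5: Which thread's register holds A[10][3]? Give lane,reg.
9,3

r=10->g=2,rb=1  c=3->t=1,b0=1
L=2*4+1=9  i=1*2+1=3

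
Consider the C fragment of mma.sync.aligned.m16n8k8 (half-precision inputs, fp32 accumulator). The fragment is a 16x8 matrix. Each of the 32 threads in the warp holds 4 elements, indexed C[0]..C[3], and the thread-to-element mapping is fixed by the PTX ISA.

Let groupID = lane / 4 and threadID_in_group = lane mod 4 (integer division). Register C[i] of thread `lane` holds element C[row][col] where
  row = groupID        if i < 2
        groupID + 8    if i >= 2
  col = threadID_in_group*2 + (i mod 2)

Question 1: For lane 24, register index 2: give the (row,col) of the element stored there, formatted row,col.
24: g=6,t=0
[2] (6+8,0*2+0) = (14,0)

14,0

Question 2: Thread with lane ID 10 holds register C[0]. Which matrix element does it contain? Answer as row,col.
lane 10⇒10/4=2, 10 mod 4=2
i=0  r:2+0⇒2  c:2·2+0⇒4

2,4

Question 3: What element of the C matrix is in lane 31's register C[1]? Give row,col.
L=31→G=31>>2=7, T=31&3=3
[1]→row 7+0=7  col 3·2+1=7

7,7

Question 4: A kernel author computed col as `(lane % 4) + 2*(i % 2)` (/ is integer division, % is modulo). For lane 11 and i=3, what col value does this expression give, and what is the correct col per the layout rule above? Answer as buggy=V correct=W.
buggy=5 correct=7

`(lane % 4) + 2*(i % 2)`[11,3]=>5
lane 11=>11/4=2, 11 mod 4=3
i=3  r:2+8=>10  c:2·3+1=>7
col: 5 vs 7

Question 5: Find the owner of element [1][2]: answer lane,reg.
5,0

r=1⇒gr=1,Rb=0  c=2⇒th=1,odd=0
L=1*4+1=5  i=0*2+0=0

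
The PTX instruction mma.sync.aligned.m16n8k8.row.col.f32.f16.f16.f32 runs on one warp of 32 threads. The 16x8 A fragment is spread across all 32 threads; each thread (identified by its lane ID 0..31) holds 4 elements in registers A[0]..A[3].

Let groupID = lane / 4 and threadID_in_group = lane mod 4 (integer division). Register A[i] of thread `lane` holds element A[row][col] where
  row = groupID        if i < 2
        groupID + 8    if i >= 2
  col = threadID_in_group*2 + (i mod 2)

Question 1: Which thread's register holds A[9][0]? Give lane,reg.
r: 9->gid=1,r8=1  c: 0->tid=0,i&1=0
L=1*4+0=4  i=1*2+0=2

4,2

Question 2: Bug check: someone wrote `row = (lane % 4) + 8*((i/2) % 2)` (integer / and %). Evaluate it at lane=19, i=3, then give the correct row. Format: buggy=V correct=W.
`(lane % 4) + 8*((i/2) % 2)`[19,3]->11
19: gid=4,tid=3
[3] (4+8,3*2+1) = (12,7)
row: 11 vs 12

buggy=11 correct=12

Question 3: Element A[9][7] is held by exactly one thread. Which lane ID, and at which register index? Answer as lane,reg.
r=9->g=1,rb=1  c=7->t=3,b0=1
L=1*4+3=7  i=1*2+1=3

7,3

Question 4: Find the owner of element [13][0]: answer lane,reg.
r:13=>grp=5,rB=1  c:0=>tig=0,lo=0
L=5*4+0=20  i=1*2+0=2

20,2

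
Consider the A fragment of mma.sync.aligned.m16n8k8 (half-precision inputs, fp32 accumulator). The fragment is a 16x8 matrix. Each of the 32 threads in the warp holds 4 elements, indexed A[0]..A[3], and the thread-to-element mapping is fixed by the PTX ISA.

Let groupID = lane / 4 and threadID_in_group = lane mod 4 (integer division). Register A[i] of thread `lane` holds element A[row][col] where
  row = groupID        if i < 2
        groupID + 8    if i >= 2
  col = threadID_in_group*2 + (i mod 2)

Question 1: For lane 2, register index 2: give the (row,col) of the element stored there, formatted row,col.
8,4

L=2→G=2>>2=0, T=2&3=2
[2]→row 0+8=8  col 2·2+0=4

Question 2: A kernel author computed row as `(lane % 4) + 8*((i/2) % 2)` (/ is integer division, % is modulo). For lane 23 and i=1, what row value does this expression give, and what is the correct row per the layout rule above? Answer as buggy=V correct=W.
buggy=3 correct=5

`(lane % 4) + 8*((i/2) % 2)`[23,1]->3
23: g=5,t=3
[1] (5+0,3*2+1) = (5,7)
row: 3 vs 5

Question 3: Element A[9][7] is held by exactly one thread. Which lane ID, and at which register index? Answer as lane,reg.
r=9→G=1,rhi=1  c=7→T=3,p=1
L=1*4+3=7  i=1*2+1=3

7,3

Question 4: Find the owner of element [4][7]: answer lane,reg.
r=4->g=4,rb=0  c=7->t=3,b0=1
L=4*4+3=19  i=0*2+1=1

19,1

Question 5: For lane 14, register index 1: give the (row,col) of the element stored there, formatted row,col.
L=14=>grp=14>>2=3, tig=14&3=2
[1]=>row 3+0=3  col 2·2+1=5

3,5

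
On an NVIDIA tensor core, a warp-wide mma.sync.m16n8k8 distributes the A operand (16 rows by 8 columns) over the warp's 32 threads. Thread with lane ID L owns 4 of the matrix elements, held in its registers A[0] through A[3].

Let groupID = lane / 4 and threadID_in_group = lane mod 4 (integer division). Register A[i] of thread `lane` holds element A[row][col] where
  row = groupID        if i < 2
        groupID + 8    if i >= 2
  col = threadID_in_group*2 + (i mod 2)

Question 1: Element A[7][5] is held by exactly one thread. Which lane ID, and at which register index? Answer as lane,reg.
r=7→G=7,rhi=0  c=5→T=2,p=1
L=7*4+2=30  i=0*2+1=1

30,1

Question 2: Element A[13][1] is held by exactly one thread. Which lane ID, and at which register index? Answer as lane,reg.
r=13⇒gr=5,Rb=1  c=1⇒th=0,odd=1
L=5*4+0=20  i=1*2+1=3

20,3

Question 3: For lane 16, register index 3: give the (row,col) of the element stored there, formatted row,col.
12,1

lane 16: grp=4 (16/4), tig=0 (16%4)
i=3: r=4+8=12, c=0*2+1=1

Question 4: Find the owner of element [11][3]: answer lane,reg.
r: 11->gid=3,r8=1  c: 3->tid=1,i&1=1
L=3*4+1=13  i=1*2+1=3

13,3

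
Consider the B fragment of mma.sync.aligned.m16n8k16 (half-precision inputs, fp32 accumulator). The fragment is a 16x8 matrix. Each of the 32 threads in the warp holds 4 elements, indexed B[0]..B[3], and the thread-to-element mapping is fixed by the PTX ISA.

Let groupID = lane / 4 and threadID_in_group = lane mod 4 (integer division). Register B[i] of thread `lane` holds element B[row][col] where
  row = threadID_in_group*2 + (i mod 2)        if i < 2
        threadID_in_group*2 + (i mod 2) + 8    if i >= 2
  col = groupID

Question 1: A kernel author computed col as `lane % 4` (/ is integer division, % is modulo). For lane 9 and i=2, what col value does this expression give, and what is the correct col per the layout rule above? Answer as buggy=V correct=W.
buggy=1 correct=2

`lane % 4`[9,2]->1
lane 9: g=2 (9/4), t=1 (9%4)
i=2: r=1*2+0+8=10, c=g=2
col: 1 vs 2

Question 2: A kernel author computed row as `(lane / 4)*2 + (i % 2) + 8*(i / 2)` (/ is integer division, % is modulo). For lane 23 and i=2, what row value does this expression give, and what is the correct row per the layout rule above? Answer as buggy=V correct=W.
`(lane / 4)*2 + (i % 2) + 8*(i / 2)`[23,2]->18
L=23->g=23>>2=5, t=23&3=3
[2]->row 3·2+0+8=14  col g=5
row: 18 vs 14

buggy=18 correct=14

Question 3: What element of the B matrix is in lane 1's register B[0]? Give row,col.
2,0

lane 1=>1/4=0, 1 mod 4=1
i=0  r:2·1+0+0=>2  c:0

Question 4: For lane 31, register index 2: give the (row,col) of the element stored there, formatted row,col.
lane 31: grp=7 (31/4), tig=3 (31%4)
i=2: r=3*2+0+8=14, c=grp=7

14,7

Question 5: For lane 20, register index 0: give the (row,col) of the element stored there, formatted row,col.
0,5

L=20->gid=20>>2=5, tid=20&3=0
[0]->row 0·2+0+0=0  col gid=5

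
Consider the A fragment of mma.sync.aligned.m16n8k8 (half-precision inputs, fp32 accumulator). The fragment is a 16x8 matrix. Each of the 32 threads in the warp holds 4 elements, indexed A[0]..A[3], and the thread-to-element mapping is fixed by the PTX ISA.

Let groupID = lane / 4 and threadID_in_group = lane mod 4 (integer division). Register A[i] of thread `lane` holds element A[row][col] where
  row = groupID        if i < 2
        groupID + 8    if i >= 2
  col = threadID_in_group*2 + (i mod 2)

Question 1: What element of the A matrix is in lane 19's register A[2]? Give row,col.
lane 19: gr=4 (19/4), th=3 (19%4)
i=2: r=4+8=12, c=3*2+0=6

12,6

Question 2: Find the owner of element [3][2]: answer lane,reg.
13,0

r=3⇒gr=3,Rb=0  c=2⇒th=1,odd=0
L=3*4+1=13  i=0*2+0=0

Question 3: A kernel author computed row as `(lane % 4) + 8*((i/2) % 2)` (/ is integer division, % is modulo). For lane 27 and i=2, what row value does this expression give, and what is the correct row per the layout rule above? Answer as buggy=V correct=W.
`(lane % 4) + 8*((i/2) % 2)`[27,2]⇒11
L=27⇒gr=27>>2=6, th=27&3=3
[2]⇒row 6+8=14  col 3·2+0=6
row: 11 vs 14

buggy=11 correct=14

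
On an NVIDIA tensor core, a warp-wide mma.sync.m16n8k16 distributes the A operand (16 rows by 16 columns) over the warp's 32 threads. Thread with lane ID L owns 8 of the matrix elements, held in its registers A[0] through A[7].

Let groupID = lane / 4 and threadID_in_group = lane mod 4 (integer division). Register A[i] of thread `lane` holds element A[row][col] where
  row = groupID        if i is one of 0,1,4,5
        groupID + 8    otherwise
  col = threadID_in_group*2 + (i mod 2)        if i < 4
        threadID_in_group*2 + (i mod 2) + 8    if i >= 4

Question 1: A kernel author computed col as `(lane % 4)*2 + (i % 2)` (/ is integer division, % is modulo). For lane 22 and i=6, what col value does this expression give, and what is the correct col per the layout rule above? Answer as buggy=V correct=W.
`(lane % 4)*2 + (i % 2)`[22,6]->4
22: g=5,t=2
[6] (5+8,2*2+0+8) = (13,12)
col: 4 vs 12

buggy=4 correct=12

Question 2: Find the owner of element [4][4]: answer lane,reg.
r:4=>grp=4,rB=0  c:4=>cB=0,tig=2,lo=0
L=4*4+2=18  i=0*4+0*2+0=0

18,0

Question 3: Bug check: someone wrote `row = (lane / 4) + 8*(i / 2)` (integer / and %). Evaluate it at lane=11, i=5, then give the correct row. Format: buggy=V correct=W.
buggy=18 correct=2

`(lane / 4) + 8*(i / 2)`[11,5]⇒18
lane 11: gr=2 (11/4), th=3 (11%4)
i=5: r=2+0=2, c=3*2+1+8=15
row: 18 vs 2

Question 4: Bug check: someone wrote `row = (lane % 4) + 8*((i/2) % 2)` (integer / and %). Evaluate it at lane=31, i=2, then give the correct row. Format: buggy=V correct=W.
buggy=11 correct=15

`(lane % 4) + 8*((i/2) % 2)`[31,2]->11
L=31->gid=31>>2=7, tid=31&3=3
[2]->row 7+8=15  col 3·2+0+0=6
row: 11 vs 15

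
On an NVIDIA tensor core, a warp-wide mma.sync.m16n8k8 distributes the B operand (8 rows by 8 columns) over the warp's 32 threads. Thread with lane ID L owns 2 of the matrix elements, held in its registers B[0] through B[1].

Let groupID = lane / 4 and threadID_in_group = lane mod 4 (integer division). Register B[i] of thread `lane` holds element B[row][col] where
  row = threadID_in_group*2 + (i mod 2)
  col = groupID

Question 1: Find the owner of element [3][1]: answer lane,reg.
c:1=>grp=1  r:3=>tig=1,lo=1
L=1*4+1=5  i=1=1

5,1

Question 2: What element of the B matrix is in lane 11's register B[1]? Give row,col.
lane 11=>11/4=2, 11 mod 4=3
i=1  r:2·3+1=>7  c:2

7,2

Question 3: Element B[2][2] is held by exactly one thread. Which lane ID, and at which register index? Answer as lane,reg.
9,0

c=2->g=2  r=2->t=1,b0=0
L=2*4+1=9  i=0=0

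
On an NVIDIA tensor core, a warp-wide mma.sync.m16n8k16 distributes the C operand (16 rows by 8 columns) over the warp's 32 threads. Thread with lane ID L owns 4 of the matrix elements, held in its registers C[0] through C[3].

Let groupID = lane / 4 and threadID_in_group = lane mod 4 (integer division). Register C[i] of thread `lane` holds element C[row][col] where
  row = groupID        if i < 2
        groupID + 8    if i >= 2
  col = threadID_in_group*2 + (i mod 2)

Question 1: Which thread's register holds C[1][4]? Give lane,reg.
r: 1->gid=1,r8=0  c: 4->tid=2,i&1=0
L=1*4+2=6  i=0*2+0=0

6,0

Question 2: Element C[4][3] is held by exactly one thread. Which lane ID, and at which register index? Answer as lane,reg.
17,1

r: 4->gid=4,r8=0  c: 3->tid=1,i&1=1
L=4*4+1=17  i=0*2+1=1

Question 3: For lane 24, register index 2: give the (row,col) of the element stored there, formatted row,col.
14,0

lane 24: G=6 (24/4), T=0 (24%4)
i=2: r=6+8=14, c=0*2+0=0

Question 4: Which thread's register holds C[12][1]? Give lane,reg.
r=12⇒gr=4,Rb=1  c=1⇒th=0,odd=1
L=4*4+0=16  i=1*2+1=3

16,3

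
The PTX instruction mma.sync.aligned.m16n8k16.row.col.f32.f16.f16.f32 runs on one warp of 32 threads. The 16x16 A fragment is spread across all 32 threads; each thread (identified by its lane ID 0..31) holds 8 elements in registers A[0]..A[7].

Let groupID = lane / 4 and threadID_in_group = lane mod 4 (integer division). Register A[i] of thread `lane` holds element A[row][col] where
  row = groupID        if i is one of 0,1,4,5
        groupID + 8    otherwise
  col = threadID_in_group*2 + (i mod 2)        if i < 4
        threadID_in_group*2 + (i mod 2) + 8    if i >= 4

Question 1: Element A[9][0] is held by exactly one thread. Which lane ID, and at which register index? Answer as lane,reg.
4,2

r=9⇒gr=1,Rb=1  c=0⇒Cb=0,th=0,odd=0
L=1*4+0=4  i=0*4+1*2+0=2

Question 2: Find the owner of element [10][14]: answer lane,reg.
r=10->g=2,rb=1  c=14->cb=1,t=3,b0=0
L=2*4+3=11  i=1*4+1*2+0=6

11,6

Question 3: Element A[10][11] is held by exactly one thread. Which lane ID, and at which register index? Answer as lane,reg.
r=10→G=2,rhi=1  c=11→chi=1,T=1,p=1
L=2*4+1=9  i=1*4+1*2+1=7

9,7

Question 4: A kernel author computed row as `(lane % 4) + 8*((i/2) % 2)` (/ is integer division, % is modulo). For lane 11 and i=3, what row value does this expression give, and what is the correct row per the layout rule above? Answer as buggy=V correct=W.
`(lane % 4) + 8*((i/2) % 2)`[11,3]=>11
L=11=>grp=11>>2=2, tig=11&3=3
[3]=>row 2+8=10  col 3·2+1+0=7
row: 11 vs 10

buggy=11 correct=10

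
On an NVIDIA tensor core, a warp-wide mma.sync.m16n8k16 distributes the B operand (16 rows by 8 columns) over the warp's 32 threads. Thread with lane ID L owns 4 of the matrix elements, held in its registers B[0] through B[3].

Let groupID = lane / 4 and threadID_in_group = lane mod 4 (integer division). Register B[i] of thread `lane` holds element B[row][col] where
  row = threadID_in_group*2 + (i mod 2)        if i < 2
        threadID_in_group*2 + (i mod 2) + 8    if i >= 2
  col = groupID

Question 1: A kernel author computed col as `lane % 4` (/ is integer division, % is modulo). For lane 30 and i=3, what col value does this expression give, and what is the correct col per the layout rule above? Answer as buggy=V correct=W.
buggy=2 correct=7

`lane % 4`[30,3]⇒2
lane 30⇒30/4=7, 30 mod 4=2
i=3  r:2·2+1+8⇒13  c:7
col: 2 vs 7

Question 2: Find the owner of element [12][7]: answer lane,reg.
30,2

c=7→G=7  r=12→rhi=1,T=2,p=0
L=7*4+2=30  i=1*2+0=2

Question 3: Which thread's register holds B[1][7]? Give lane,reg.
28,1

c:7=>grp=7  r:1=>rB=0,tig=0,lo=1
L=7*4+0=28  i=0*2+1=1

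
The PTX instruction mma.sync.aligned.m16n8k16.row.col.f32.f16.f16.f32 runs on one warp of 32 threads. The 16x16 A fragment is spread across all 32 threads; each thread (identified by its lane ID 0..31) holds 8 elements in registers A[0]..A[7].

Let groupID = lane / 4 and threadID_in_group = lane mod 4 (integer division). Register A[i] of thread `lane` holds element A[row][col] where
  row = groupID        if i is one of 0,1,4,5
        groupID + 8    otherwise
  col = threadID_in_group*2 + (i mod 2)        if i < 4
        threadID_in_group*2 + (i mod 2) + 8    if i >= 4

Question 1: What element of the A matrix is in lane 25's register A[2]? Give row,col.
14,2

L=25⇒gr=25>>2=6, th=25&3=1
[2]⇒row 6+8=14  col 1·2+0+0=2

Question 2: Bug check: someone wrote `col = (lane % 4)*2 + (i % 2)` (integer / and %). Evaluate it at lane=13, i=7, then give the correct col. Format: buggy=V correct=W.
buggy=3 correct=11

`(lane % 4)*2 + (i % 2)`[13,7]->3
lane 13: gid=3 (13/4), tid=1 (13%4)
i=7: r=3+8=11, c=1*2+1+8=11
col: 3 vs 11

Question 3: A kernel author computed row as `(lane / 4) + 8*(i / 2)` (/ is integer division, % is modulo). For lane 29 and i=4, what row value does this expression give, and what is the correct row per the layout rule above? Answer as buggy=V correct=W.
buggy=23 correct=7

`(lane / 4) + 8*(i / 2)`[29,4]->23
lane 29->29/4=7, 29 mod 4=1
i=4  r:7+0->7  c:2·1+0+8->10
row: 23 vs 7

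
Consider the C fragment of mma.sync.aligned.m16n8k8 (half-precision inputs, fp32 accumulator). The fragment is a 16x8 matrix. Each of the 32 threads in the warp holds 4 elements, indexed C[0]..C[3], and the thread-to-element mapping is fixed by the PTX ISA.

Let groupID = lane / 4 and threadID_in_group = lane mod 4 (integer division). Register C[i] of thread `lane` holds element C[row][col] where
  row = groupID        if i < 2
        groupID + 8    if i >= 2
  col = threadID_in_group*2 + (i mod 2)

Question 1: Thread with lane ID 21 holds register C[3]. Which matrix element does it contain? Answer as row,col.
13,3

lane 21: gr=5 (21/4), th=1 (21%4)
i=3: r=5+8=13, c=1*2+1=3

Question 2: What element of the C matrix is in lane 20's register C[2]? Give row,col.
lane 20: gid=5 (20/4), tid=0 (20%4)
i=2: r=5+8=13, c=0*2+0=0

13,0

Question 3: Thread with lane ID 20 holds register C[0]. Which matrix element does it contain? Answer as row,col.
lane 20→20/4=5, 20 mod 4=0
i=0  r:5+0→5  c:2·0+0→0

5,0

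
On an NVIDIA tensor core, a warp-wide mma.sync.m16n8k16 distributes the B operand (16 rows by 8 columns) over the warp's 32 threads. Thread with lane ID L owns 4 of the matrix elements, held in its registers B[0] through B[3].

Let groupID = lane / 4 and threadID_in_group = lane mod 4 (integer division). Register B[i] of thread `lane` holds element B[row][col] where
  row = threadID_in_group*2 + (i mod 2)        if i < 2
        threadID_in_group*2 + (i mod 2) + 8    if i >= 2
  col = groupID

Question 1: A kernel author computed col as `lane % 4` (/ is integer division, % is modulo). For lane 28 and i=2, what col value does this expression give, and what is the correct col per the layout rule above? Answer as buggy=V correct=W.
buggy=0 correct=7

`lane % 4`[28,2]->0
lane 28->28/4=7, 28 mod 4=0
i=2  r:2·0+0+8->8  c:7
col: 0 vs 7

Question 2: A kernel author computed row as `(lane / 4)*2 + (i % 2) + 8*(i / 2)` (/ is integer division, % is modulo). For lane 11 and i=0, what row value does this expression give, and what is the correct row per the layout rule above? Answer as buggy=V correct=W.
`(lane / 4)*2 + (i % 2) + 8*(i / 2)`[11,0]=>4
lane 11=>11/4=2, 11 mod 4=3
i=0  r:2·3+0+0=>6  c:2
row: 4 vs 6

buggy=4 correct=6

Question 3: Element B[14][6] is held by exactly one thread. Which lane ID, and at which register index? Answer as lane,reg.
c: 6->gid=6  r: 14->r8=1,tid=3,i&1=0
L=6*4+3=27  i=1*2+0=2

27,2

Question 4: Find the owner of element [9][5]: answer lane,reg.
20,3

c=5->g=5  r=9->rb=1,t=0,b0=1
L=5*4+0=20  i=1*2+1=3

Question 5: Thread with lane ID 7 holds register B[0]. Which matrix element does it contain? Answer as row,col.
lane 7->7/4=1, 7 mod 4=3
i=0  r:2·3+0+0->6  c:1

6,1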